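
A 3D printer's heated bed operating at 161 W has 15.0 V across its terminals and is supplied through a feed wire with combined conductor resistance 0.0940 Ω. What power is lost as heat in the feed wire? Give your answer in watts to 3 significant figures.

10.8 W

The feed wire and load are in series, so the same current flows in both; the loss is I²R_line.
I = P / V = 161 / 15.0 = 10.73 A through the feed wire.
P_line = I² R_line = (10.73)² × 0.0940 = 10.83 W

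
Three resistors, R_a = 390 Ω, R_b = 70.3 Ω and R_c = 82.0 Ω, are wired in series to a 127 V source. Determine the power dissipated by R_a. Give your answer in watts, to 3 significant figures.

In a series string the same current flows through every resistor — find that current, then P = I²R for the one we want.
R_total = 390 + 70.3 + 82.0 = 542.3 Ω
I = V / R_total = 127 / 542.3 = 0.2342 A
P_R_a = I² × R_a = (0.2342)² × 390 = 21.39 W

21.4 W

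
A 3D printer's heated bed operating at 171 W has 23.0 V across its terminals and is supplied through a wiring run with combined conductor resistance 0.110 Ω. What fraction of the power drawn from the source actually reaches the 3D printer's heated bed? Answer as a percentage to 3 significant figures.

I = P / V = 171 / 23.0 = 7.435 A through the wiring run.
P_line = I² R_line = (7.435)² × 0.110 = 6.080 W
P_source = P_load + P_line = 171.0 + 6.080 = 177.1 W
η = P_load / P_source = 171.0 / 177.1 = 0.9657

96.6 %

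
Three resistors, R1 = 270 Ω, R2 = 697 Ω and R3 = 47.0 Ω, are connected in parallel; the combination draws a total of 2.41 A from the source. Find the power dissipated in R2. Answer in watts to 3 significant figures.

Parallel branches share V, not I — compute V via R_eq, then use V²/R for the target branch.
1/R_eq = 1/270 + 1/697 + 1/47.0 ⇒ R_eq = 37.86 Ω
V = I_total × R_eq = 2.410 × 37.86 = 91.24 V
P_R2 = V² / R2 = (91.24)² / 697 = 11.94 W

11.9 W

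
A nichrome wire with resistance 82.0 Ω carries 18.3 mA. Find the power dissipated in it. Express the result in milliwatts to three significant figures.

27.5 mW

With I and R stated, P = I²R applies in one step.
P = (0.01830 A)² × 82.0 Ω = 0.02746 W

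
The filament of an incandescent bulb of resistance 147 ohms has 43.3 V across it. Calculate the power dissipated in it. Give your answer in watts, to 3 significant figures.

12.8 W

With V across and R both known, P = V²/R gives the dissipation directly.
P = (43.3 V)² / 147 Ω = 12.75 W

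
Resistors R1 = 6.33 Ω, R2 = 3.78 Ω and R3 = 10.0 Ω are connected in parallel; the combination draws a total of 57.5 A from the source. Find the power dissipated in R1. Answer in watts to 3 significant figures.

1910 W

The branches share the same voltage, but only the total current is given — find V from the equivalent resistance first.
1/R_eq = 1/6.33 + 1/3.78 + 1/10.0 ⇒ R_eq = 1.914 Ω
V = I_total × R_eq = 57.50 × 1.914 = 110.0 V
P_R1 = V² / R1 = (110.0)² / 6.33 = 1913 W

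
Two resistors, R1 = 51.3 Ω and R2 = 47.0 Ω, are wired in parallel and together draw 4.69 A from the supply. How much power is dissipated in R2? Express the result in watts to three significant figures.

We need the common branch voltage; get it from I_total × R_eq, then P = V²/R for the branch.
1/R_eq = 1/51.3 + 1/47.0 ⇒ R_eq = 24.53 Ω
V = I_total × R_eq = 4.690 × 24.53 = 115.0 V
P_R2 = V² / R2 = (115.0)² / 47.0 = 281.6 W

282 W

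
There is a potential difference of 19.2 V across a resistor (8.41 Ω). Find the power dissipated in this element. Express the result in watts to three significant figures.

43.8 W

We know the drop across the element and its resistance — P = V²/R, one step.
P = (19.2 V)² / 8.41 Ω = 43.83 W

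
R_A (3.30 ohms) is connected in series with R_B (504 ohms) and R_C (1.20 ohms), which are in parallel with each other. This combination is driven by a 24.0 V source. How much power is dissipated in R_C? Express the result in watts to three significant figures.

34.0 W

Collapse R_B‖R_C to a single equivalent, reducing the network to two series elements.
R_p = (504×1.20)/(504+1.20) = 1.197 Ω
R_total = 3.30 + 1.197 = 4.497 Ω
I = V / R_total = 24.0 / 4.497 = 5.337 A
Voltage across the parallel pair: V_p = I × R_p = 5.337 × 1.197 = 6.389 V
R_C is across V_p, so use P = V²/R for that branch.
P_R_C = (6.389)² / 1.20 = 34.01 W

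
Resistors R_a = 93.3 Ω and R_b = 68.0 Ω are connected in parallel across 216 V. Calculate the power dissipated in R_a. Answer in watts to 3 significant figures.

500 W

Every branch has 216 V across it, so for R_a the power is simply V²/R.
P_R_a = V² / R_a = (216)² / 93.3 Ω = 500.1 W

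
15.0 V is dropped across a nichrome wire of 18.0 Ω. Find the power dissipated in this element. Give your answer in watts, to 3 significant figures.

With V across and R both known, P = V²/R gives the dissipation directly.
P = (15.0 V)² / 18.0 Ω = 12.50 W

12.5 W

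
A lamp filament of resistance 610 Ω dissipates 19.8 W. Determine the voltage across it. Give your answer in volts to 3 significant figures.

110 V

Inverting the appropriate power form: V = √(P R).
V = √(19.8 × 610) = 109.9 V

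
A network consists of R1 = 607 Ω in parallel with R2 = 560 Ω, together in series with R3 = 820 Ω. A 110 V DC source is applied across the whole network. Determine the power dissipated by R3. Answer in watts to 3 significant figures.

8.03 W

Collapse the R1‖R2 pair into one equivalent R_p; then R_p and R3 form a series string.
R_p = (607×560)/(607+560) = 291.3 Ω
R_total = R_p + 820 = 291.3 + 820 = 1111 Ω
I = V / R_total = 110 / 1111 = 0.09899 A
R3 carries the full series current, so P = I²R.
P_R3 = (0.09899)² × 820 = 8.034 W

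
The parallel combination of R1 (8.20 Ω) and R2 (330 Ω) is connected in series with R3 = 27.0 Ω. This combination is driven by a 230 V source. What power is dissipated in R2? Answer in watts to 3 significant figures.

Reduce the parallel combination to a single R_p; the circuit then becomes R_p in series with the remaining resistor.
R_p = (8.20×330)/(8.20+330) = 8.001 Ω
R_total = R_p + 27.0 = 8.001 + 27.0 = 35.00 Ω
I = V / R_total = 230 / 35.00 = 6.571 A
Voltage across the parallel pair: V_p = I × R_p = 6.571 × 8.001 = 52.58 V
Use P = V²/R for R2 with V = V_p.
P_R2 = (52.58)² / 330 = 8.377 W

8.38 W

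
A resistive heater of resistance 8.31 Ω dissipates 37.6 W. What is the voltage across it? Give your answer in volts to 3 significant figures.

17.7 V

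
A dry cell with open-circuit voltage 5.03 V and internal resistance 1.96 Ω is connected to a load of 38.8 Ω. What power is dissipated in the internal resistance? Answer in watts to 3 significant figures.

0.0298 W

The internal resistance carries the same current as the load; P_int = I²r.
I = ε / (r + R) = 5.03 / (1.96 + 38.8) = 0.1234 A
P_int = I² r = (0.1234)² × 1.96 = 0.02985 W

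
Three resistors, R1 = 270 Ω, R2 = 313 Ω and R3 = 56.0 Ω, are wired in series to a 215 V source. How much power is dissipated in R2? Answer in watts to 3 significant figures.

35.4 W

The current is common to all series resistors; compute it, then apply P = I²R for the target.
R_total = 270 + 313 + 56.0 = 639.0 Ω
I = V / R_total = 215 / 639.0 = 0.3365 A
P_R2 = I² × R2 = (0.3365)² × 313 = 35.43 W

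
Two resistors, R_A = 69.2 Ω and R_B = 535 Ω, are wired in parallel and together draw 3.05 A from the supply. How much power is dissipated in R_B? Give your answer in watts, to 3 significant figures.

65.3 W

We need the common branch voltage; get it from I_total × R_eq, then P = V²/R for the branch.
1/R_eq = 1/69.2 + 1/535 ⇒ R_eq = 61.27 Ω
V = I_total × R_eq = 3.050 × 61.27 = 186.9 V
P_R_B = V² / R_B = (186.9)² / 535 = 65.28 W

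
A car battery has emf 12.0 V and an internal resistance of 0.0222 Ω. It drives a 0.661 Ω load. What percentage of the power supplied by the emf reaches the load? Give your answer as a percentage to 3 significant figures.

96.8 %

The source delivers εI, of which I²R reaches the load and I²r is lost; since I is common, η = R/(R+r).
η = R / (R + r) = 0.661 / (0.661 + 0.0222) = 0.9675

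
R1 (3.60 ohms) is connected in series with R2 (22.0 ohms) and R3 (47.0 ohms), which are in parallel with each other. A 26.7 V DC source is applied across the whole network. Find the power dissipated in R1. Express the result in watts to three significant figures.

7.43 W

Replace R2 and R3 with their parallel equivalent so the circuit becomes R1 in series with R_p.
R_p = (22.0×47.0)/(22.0+47.0) = 14.99 Ω
R_total = 3.60 + 14.99 = 18.59 Ω
I = V / R_total = 26.7 / 18.59 = 1.437 A
All the current flows through R1; use P = I²R.
P_R1 = (1.437)² × 3.60 = 7.430 W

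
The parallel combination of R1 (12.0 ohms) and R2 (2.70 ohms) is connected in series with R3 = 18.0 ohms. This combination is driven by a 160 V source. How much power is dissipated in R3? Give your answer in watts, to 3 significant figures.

Collapse the R1‖R2 pair into one equivalent R_p; then R_p and R3 form a series string.
R_p = (12.0×2.70)/(12.0+2.70) = 2.204 Ω
R_total = R_p + 18.0 = 2.204 + 18.0 = 20.20 Ω
I = V / R_total = 160 / 20.20 = 7.919 A
All the supply current flows through R3; use P = I²R3.
P_R3 = (7.919)² × 18.0 = 1129 W

1130 W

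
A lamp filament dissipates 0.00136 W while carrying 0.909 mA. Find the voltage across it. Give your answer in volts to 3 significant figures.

1.50 V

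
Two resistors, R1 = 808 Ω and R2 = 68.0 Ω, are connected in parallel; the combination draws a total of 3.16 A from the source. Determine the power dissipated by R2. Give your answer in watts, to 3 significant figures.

578 W

Parallel branches share V, not I — compute V via R_eq, then use V²/R for the target branch.
1/R_eq = 1/808 + 1/68.0 ⇒ R_eq = 62.72 Ω
V = I_total × R_eq = 3.160 × 62.72 = 198.2 V
P_R2 = V² / R2 = (198.2)² / 68.0 = 577.7 W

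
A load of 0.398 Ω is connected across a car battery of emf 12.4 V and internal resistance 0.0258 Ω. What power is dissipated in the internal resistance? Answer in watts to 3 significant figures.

22.1 W

The source's internal resistance is just another series element carrying I; its dissipation is I²r.
I = ε / (r + R) = 12.4 / (0.0258 + 0.398) = 29.26 A
P_int = I² r = (29.26)² × 0.0258 = 22.09 W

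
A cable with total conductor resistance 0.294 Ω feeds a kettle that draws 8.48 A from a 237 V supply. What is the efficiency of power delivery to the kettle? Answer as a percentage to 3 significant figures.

98.9 %

The cable carries the full 8.48 A.
P_line = I² R_line = (8.480)² × 0.294 = 21.14 W
P_source = V I = 237 × 8.480 = 2010 W; P_load = 1989 W
η = P_load / P_source = 1989 / 2010 = 0.9895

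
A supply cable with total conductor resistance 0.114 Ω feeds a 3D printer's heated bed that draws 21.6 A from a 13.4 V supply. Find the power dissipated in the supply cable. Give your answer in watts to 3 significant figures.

53.2 W

The supply cable is a series resistance carrying the load current; its dissipation is I²R_line.
The supply cable carries the full 21.6 A.
P_line = I² R_line = (21.60)² × 0.114 = 53.19 W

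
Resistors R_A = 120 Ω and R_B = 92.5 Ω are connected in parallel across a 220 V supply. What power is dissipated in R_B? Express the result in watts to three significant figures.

523 W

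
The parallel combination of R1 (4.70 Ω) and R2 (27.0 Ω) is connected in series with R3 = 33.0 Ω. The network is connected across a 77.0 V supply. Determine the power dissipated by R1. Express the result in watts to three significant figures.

14.8 W

First find R_p for the parallel pair, then treat R_p + R3 as a series loop.
R_p = (4.70×27.0)/(4.70+27.0) = 4.003 Ω
R_total = R_p + 33.0 = 4.003 + 33.0 = 37.00 Ω
I = V / R_total = 77.0 / 37.00 = 2.081 A
Voltage across the parallel pair: V_p = I × R_p = 2.081 × 4.003 = 8.330 V
R1 has V_p across it, so P = V_p²/R1.
P_R1 = (8.330)² / 4.70 = 14.76 W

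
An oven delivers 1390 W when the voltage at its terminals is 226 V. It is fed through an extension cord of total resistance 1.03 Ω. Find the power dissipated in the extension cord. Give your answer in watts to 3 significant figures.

39.0 W

Only the current and the line resistance are needed for the I²R loss.
I = P / V = 1390 / 226 = 6.150 A through the extension cord.
P_line = I² R_line = (6.150)² × 1.03 = 38.96 W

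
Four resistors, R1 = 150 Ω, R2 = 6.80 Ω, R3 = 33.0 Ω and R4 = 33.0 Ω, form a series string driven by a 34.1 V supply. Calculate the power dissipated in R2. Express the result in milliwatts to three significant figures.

In a series string the same current flows through every resistor — find that current, then P = I²R for the one we want.
R_total = 150 + 6.80 + 33.0 + 33.0 = 222.8 Ω
I = V / R_total = 34.1 / 222.8 = 0.1531 A
P_R2 = I² × R2 = (0.1531)² × 6.80 = 0.1593 W

159 mW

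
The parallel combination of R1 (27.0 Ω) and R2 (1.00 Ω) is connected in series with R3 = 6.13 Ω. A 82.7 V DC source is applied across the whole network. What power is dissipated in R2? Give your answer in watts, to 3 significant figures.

Collapse the R1‖R2 pair into one equivalent R_p; then R_p and R3 form a series string.
R_p = (27.0×1.00)/(27.0+1.00) = 0.9643 Ω
R_total = R_p + 6.13 = 0.9643 + 6.13 = 7.094 Ω
I = V / R_total = 82.7 / 7.094 = 11.66 A
Voltage across the parallel pair: V_p = I × R_p = 11.66 × 0.9643 = 11.24 V
R2 sits across V_p; its power is V_p²/R.
P_R2 = (11.24)² / 1.00 = 126.4 W

126 W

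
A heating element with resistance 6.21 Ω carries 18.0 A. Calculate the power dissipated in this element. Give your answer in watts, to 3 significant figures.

With I and R stated, P = I²R applies in one step.
P = (18.00 A)² × 6.21 Ω = 2012 W

2010 W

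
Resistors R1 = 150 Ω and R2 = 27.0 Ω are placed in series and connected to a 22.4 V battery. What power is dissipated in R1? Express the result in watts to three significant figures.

In a series string the same current flows through every resistor — find that current, then P = I²R for the one we want.
R_total = 150 + 27.0 = 177.0 Ω
I = V / R_total = 22.4 / 177.0 = 0.1266 A
P_R1 = I² × R1 = (0.1266)² × 150 = 2.402 W

2.40 W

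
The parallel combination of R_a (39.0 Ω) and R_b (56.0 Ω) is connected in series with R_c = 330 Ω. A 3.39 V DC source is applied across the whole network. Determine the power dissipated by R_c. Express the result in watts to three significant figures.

0.0304 W

Reduce the parallel combination to a single R_p; the circuit then becomes R_p in series with the remaining resistor.
R_p = (39.0×56.0)/(39.0+56.0) = 22.99 Ω
R_total = R_p + 330 = 22.99 + 330 = 353.0 Ω
I = V / R_total = 3.39 / 353.0 = 0.009604 A
All the supply current flows through R_c; use P = I²R_c.
P_R_c = (0.009604)² × 330 = 0.03044 W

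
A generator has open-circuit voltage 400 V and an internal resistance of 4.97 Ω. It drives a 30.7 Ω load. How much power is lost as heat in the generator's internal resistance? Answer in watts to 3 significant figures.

The internal resistance carries the same current as the load; P_int = I²r.
I = ε / (r + R) = 400 / (4.97 + 30.7) = 11.21 A
P_int = I² r = (11.21)² × 4.97 = 625.0 W

625 W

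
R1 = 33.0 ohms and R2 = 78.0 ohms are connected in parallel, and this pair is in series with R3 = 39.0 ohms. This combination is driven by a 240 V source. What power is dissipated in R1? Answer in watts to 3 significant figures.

243 W

First find R_p for the parallel pair, then treat R_p + R3 as a series loop.
R_p = (33.0×78.0)/(33.0+78.0) = 23.19 Ω
R_total = R_p + 39.0 = 23.19 + 39.0 = 62.19 Ω
I = V / R_total = 240 / 62.19 = 3.859 A
Voltage across the parallel pair: V_p = I × R_p = 3.859 × 23.19 = 89.49 V
Use P = V²/R for R1 with V = V_p.
P_R1 = (89.49)² / 33.0 = 242.7 W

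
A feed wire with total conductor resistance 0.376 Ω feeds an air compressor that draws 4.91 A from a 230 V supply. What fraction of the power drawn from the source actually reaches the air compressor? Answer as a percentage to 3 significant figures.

The feed wire carries the full 4.91 A.
P_line = I² R_line = (4.910)² × 0.376 = 9.065 W
P_source = V I = 230 × 4.910 = 1129 W; P_load = 1120 W
η = P_load / P_source = 1120 / 1129 = 0.9920

99.2 %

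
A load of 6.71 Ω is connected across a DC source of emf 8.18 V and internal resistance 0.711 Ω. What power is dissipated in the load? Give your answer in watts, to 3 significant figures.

Load and internal resistance form a series loop — compute the loop current, then the load power via I²R.
I = ε / (r + R) = 8.18 / (0.711 + 6.71) = 1.102 A
P_load = I² R = (1.102)² × 6.71 = 8.153 W

8.15 W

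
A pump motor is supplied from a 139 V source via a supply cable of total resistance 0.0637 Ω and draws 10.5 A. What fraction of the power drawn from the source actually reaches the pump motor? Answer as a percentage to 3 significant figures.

99.5 %

The supply cable carries the full 10.5 A.
P_line = I² R_line = (10.50)² × 0.0637 = 7.023 W
P_source = V I = 139 × 10.50 = 1460 W; P_load = 1452 W
η = P_load / P_source = 1452 / 1460 = 0.9952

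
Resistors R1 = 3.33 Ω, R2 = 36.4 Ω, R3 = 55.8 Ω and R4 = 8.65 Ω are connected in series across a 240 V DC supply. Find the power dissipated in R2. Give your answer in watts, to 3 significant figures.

193 W

In a series string the same current flows through every resistor — find that current, then P = I²R for the one we want.
R_total = 3.33 + 36.4 + 55.8 + 8.65 = 104.2 Ω
I = V / R_total = 240 / 104.2 = 2.304 A
P_R2 = I² × R2 = (2.304)² × 36.4 = 193.2 W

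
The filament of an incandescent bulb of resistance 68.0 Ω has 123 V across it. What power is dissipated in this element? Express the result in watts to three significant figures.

222 W

V and R are stated; P = V²/R avoids computing the current.
P = (123 V)² / 68.0 Ω = 222.5 W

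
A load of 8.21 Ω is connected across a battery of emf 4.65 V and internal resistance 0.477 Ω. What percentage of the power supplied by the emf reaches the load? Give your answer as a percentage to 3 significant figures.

Efficiency is P_load / P_total. With a series r and R sharing the same I, P = I²R for each, so η = R/(R+r).
η = R / (R + r) = 8.21 / (8.21 + 0.477) = 0.9451

94.5 %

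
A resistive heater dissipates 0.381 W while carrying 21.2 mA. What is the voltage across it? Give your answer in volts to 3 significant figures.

Rearranging the power relation for the two known quantities gives V = P / I.
V = 0.381 / 0.02120 = 17.97 V

18.0 V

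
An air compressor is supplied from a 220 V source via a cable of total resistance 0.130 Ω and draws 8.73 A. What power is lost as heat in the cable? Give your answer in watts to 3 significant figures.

9.91 W

The cable is a series resistance carrying the load current; its dissipation is I²R_line.
The cable carries the full 8.73 A.
P_line = I² R_line = (8.730)² × 0.130 = 9.908 W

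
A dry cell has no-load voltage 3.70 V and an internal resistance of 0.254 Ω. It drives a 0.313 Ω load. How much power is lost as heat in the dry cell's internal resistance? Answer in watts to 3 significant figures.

10.8 W

r is in series with the load, so it carries the full circuit current — the loss in it is I²r.
I = ε / (r + R) = 3.70 / (0.254 + 0.313) = 6.526 A
P_int = I² r = (6.526)² × 0.254 = 10.82 W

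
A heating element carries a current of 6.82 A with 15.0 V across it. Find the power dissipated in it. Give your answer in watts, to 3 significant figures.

Since both terminal voltage and current are stated, P = V I gives the power in one step.
P = 15.0 V × 6.820 A = 102.3 W

102 W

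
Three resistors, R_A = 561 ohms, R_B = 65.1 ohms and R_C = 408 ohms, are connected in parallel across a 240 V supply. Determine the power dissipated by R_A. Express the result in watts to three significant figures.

R_A sits directly across the source, so P = V²/R with V = 240 V.
P_R_A = V² / R_A = (240)² / 561 Ω = 102.7 W

103 W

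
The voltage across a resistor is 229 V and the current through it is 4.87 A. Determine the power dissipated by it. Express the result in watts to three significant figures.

Since both terminal voltage and current are stated, P = V I gives the power in one step.
P = 229 V × 4.870 A = 1115 W

1120 W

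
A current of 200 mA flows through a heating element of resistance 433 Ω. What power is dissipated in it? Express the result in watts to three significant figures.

With I and R stated, P = I²R applies in one step.
P = (0.2000 A)² × 433 Ω = 17.32 W

17.3 W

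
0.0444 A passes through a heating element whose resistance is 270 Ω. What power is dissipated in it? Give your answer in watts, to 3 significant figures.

0.532 W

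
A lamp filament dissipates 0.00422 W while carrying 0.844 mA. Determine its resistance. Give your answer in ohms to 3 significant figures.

Rearranging the power relation for the two known quantities gives R = P / I².
R = 0.00422 / (0.0008440)² = 5924 Ω

5920 Ω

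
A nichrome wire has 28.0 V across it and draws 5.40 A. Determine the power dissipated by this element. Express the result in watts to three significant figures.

151 W

Since both terminal voltage and current are stated, P = V I gives the power in one step.
P = 28.0 V × 5.400 A = 151.2 W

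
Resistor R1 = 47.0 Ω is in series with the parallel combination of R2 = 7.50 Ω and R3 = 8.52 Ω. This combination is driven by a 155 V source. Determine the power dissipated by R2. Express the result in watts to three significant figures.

First combine the parallel branches into one equivalent R_p, then R1 + R_p is a series pair.
R_p = (7.50×8.52)/(7.50+8.52) = 3.989 Ω
R_total = 47.0 + 3.989 = 50.99 Ω
I = V / R_total = 155 / 50.99 = 3.040 A
Voltage across the parallel pair: V_p = I × R_p = 3.040 × 3.989 = 12.13 V
R2 sees V_p directly, so P = V_p² / R2.
P_R2 = (12.13)² / 7.50 = 19.60 W

19.6 W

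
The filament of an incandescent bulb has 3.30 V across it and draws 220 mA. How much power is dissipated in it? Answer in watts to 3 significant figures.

Since both terminal voltage and current are stated, P = V I gives the power in one step.
P = 3.30 V × 0.2200 A = 0.7260 W

0.726 W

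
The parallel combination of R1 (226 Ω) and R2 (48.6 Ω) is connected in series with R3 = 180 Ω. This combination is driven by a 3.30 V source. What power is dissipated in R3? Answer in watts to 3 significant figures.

0.0405 W

Collapse the R1‖R2 pair into one equivalent R_p; then R_p and R3 form a series string.
R_p = (226×48.6)/(226+48.6) = 40.00 Ω
R_total = R_p + 180 = 40.00 + 180 = 220.0 Ω
I = V / R_total = 3.30 / 220.0 = 0.01500 A
All the supply current flows through R3; use P = I²R3.
P_R3 = (0.01500)² × 180 = 0.04050 W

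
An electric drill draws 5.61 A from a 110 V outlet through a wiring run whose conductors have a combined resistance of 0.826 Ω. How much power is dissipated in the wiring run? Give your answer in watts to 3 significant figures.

26.0 W

Only the current and the line resistance are needed for the I²R loss.
The wiring run carries the full 5.61 A.
P_line = I² R_line = (5.610)² × 0.826 = 26.00 W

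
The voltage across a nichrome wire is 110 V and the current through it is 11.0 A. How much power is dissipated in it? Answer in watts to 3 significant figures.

With V and I both given, power follows immediately from P = V I.
P = 110 V × 11.00 A = 1210 W

1210 W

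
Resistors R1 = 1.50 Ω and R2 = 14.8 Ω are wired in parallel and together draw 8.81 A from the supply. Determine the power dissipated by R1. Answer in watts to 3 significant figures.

We need the common branch voltage; get it from I_total × R_eq, then P = V²/R for the branch.
1/R_eq = 1/1.50 + 1/14.8 ⇒ R_eq = 1.362 Ω
V = I_total × R_eq = 8.810 × 1.362 = 12.00 V
P_R1 = V² / R1 = (12.00)² / 1.50 = 95.98 W

96.0 W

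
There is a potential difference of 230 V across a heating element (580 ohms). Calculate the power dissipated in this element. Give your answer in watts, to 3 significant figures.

91.2 W

V and R are stated; P = V²/R avoids computing the current.
P = (230 V)² / 580 Ω = 91.21 W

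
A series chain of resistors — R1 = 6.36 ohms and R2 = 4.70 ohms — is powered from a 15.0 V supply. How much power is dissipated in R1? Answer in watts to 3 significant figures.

11.7 W

Series elements share the same current, so find I first, then use P = I²R.
R_total = 6.36 + 4.70 = 11.06 Ω
I = V / R_total = 15.0 / 11.06 = 1.356 A
P_R1 = I² × R1 = (1.356)² × 6.36 = 11.70 W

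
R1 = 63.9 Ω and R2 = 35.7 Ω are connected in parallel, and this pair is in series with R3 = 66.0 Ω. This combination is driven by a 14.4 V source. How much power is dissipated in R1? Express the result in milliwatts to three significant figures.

215 mW

Combine R1 and R2 into their parallel equivalent first, reducing the network to two series resistors.
R_p = (63.9×35.7)/(63.9+35.7) = 22.90 Ω
R_total = R_p + 66.0 = 22.90 + 66.0 = 88.90 Ω
I = V / R_total = 14.4 / 88.90 = 0.1620 A
Voltage across the parallel pair: V_p = I × R_p = 0.1620 × 22.90 = 3.710 V
Use P = V²/R for R1 with V = V_p.
P_R1 = (3.710)² / 63.9 = 0.2154 W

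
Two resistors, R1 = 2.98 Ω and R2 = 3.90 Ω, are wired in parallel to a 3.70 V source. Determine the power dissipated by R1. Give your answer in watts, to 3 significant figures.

Parallel branches share the same voltage; P = V²/R gives the branch power in one step.
P_R1 = V² / R1 = (3.70)² / 2.98 Ω = 4.594 W

4.59 W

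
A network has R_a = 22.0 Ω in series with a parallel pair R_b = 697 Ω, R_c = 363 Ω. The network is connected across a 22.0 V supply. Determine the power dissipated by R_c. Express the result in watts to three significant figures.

Collapse R_b‖R_c to a single equivalent, reducing the network to two series elements.
R_p = (697×363)/(697+363) = 238.7 Ω
R_total = 22.0 + 238.7 = 260.7 Ω
I = V / R_total = 22.0 / 260.7 = 0.08439 A
Voltage across the parallel pair: V_p = I × R_p = 0.08439 × 238.7 = 20.14 V
With V_p across R_c, its power is V_p²/R_c.
P_R_c = (20.14)² / 363 = 1.118 W

1.12 W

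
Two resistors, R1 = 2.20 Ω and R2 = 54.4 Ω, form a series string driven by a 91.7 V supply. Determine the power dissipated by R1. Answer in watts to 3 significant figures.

The current is common to all series resistors; compute it, then apply P = I²R for the target.
R_total = 2.20 + 54.4 = 56.60 Ω
I = V / R_total = 91.7 / 56.60 = 1.620 A
P_R1 = I² × R1 = (1.620)² × 2.20 = 5.775 W

5.77 W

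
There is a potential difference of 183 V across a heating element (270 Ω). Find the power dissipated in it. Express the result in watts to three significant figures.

We know the drop across the element and its resistance — P = V²/R, one step.
P = (183 V)² / 270 Ω = 124.0 W

124 W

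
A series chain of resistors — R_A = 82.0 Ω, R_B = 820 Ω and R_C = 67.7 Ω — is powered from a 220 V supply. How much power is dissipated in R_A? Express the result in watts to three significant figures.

4.22 W

In a series string the same current flows through every resistor — find that current, then P = I²R for the one we want.
R_total = 82.0 + 820 + 67.7 = 969.7 Ω
I = V / R_total = 220 / 969.7 = 0.2269 A
P_R_A = I² × R_A = (0.2269)² × 82.0 = 4.221 W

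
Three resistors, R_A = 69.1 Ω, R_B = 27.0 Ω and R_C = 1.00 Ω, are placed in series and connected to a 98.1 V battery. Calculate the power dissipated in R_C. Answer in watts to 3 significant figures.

Series elements share the same current, so find I first, then use P = I²R.
R_total = 69.1 + 27.0 + 1.00 = 97.10 Ω
I = V / R_total = 98.1 / 97.10 = 1.010 A
P_R_C = I² × R_C = (1.010)² × 1.00 = 1.021 W

1.02 W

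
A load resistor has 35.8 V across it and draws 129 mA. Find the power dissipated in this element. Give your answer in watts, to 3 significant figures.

4.62 W

With V and I both given, power follows immediately from P = V I.
P = 35.8 V × 0.1290 A = 4.618 W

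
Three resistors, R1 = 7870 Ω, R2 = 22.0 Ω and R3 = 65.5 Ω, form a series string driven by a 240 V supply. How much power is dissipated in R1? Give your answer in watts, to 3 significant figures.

7.16 W

Since the resistors are in series they all carry the loop current I = V/R_total; the power in any one is I²R.
R_total = 7870 + 22.0 + 65.5 = 7958 Ω
I = V / R_total = 240 / 7958 = 0.03016 A
P_R1 = I² × R1 = (0.03016)² × 7870 = 7.159 W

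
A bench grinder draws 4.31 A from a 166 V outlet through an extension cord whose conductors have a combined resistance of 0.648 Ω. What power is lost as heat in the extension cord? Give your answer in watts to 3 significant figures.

The extension cord and load are in series, so the same current flows in both; the loss is I²R_line.
The extension cord carries the full 4.31 A.
P_line = I² R_line = (4.310)² × 0.648 = 12.04 W

12.0 W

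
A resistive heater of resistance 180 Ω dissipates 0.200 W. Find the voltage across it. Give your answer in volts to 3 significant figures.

Rearranging the power relation for the two known quantities gives V = √(P R).
V = √(0.200 × 180) = 6.000 V

6.00 V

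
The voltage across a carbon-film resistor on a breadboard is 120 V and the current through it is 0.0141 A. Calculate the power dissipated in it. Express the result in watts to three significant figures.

1.69 W

With V and I both given, power follows immediately from P = V I.
P = 120 V × 0.01410 A = 1.692 W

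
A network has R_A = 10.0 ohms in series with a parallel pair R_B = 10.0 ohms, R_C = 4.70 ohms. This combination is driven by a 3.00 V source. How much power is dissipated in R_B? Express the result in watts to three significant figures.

Collapse R_B‖R_C to a single equivalent, reducing the network to two series elements.
R_p = (10.0×4.70)/(10.0+4.70) = 3.197 Ω
R_total = 10.0 + 3.197 = 13.20 Ω
I = V / R_total = 3.00 / 13.20 = 0.2273 A
Voltage across the parallel pair: V_p = I × R_p = 0.2273 × 3.197 = 0.7268 V
R_B is across V_p, so use P = V²/R for that branch.
P_R_B = (0.7268)² / 10.0 = 0.05282 W

0.0528 W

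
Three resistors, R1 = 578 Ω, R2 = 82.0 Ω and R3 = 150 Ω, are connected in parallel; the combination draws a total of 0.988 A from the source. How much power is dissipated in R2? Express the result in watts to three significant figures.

The branches share the same voltage, but only the total current is given — find V from the equivalent resistance first.
1/R_eq = 1/578 + 1/82.0 + 1/150 ⇒ R_eq = 48.56 Ω
V = I_total × R_eq = 0.9880 × 48.56 = 47.98 V
P_R2 = V² / R2 = (47.98)² / 82.0 = 28.07 W

28.1 W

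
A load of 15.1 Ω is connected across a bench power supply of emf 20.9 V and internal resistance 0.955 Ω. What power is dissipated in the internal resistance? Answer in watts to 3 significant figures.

r is in series with the load, so it carries the full circuit current — the loss in it is I²r.
I = ε / (r + R) = 20.9 / (0.955 + 15.1) = 1.302 A
P_int = I² r = (1.302)² × 0.955 = 1.618 W

1.62 W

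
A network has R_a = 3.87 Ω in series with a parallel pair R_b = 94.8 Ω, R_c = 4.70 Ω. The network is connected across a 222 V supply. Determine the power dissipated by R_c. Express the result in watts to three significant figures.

Collapse R_b‖R_c to a single equivalent, reducing the network to two series elements.
R_p = (94.8×4.70)/(94.8+4.70) = 4.478 Ω
R_total = 3.87 + 4.478 = 8.348 Ω
I = V / R_total = 222 / 8.348 = 26.59 A
Voltage across the parallel pair: V_p = I × R_p = 26.59 × 4.478 = 119.1 V
With V_p across R_c, its power is V_p²/R_c.
P_R_c = (119.1)² / 4.70 = 3017 W

3020 W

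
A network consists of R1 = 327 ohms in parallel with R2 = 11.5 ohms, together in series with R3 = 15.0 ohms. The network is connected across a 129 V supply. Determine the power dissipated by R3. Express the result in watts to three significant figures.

366 W

First find R_p for the parallel pair, then treat R_p + R3 as a series loop.
R_p = (327×11.5)/(327+11.5) = 11.11 Ω
R_total = R_p + 15.0 = 11.11 + 15.0 = 26.11 Ω
I = V / R_total = 129 / 26.11 = 4.941 A
R3 carries the full series current, so P = I²R.
P_R3 = (4.941)² × 15.0 = 366.2 W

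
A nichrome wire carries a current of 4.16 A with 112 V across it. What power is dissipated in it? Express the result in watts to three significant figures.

466 W

With V and I both given, power follows immediately from P = V I.
P = 112 V × 4.160 A = 465.9 W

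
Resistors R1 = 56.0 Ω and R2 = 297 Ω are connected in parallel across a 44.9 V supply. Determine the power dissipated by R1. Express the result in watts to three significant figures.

R1 sits directly across the source, so P = V²/R with V = 44.9 V.
P_R1 = V² / R1 = (44.9)² / 56.0 Ω = 36.00 W

36.0 W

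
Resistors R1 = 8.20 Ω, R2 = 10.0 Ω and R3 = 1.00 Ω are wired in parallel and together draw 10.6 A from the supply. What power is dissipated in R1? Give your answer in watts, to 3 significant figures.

9.18 W

The branches share the same voltage, but only the total current is given — find V from the equivalent resistance first.
1/R_eq = 1/8.20 + 1/10.0 + 1/1.00 ⇒ R_eq = 0.8184 Ω
V = I_total × R_eq = 10.60 × 0.8184 = 8.675 V
P_R1 = V² / R1 = (8.675)² / 8.20 = 9.177 W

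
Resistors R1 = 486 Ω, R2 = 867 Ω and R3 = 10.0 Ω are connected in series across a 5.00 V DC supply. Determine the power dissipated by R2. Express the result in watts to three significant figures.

Series elements share the same current, so find I first, then use P = I²R.
R_total = 486 + 867 + 10.0 = 1363 Ω
I = V / R_total = 5.00 / 1363 = 0.003668 A
P_R2 = I² × R2 = (0.003668)² × 867 = 0.01167 W

0.0117 W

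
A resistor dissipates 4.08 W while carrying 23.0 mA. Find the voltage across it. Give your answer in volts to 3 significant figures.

The two known quantities fix the third via V = P / I.
V = 4.08 / 0.02300 = 177.4 V

177 V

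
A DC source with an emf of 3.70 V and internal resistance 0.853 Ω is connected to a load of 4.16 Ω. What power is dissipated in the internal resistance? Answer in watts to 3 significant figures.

0.465 W

The internal resistance carries the same current as the load; P_int = I²r.
I = ε / (r + R) = 3.70 / (0.853 + 4.16) = 0.7381 A
P_int = I² r = (0.7381)² × 0.853 = 0.4647 W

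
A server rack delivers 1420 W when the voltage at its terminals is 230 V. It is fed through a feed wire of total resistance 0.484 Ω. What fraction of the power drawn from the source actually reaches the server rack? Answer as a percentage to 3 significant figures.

98.7 %

I = P / V = 1420 / 230 = 6.174 A through the feed wire.
P_line = I² R_line = (6.174)² × 0.484 = 18.45 W
P_source = P_load + P_line = 1420 + 18.45 = 1438 W
η = P_load / P_source = 1420 / 1438 = 0.9872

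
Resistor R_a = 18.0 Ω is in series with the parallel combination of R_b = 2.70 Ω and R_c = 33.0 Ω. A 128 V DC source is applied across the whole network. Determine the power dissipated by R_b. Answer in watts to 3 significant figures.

Replace R_b and R_c with their parallel equivalent so the circuit becomes R_a in series with R_p.
R_p = (2.70×33.0)/(2.70+33.0) = 2.496 Ω
R_total = 18.0 + 2.496 = 20.50 Ω
I = V / R_total = 128 / 20.50 = 6.245 A
Voltage across the parallel pair: V_p = I × R_p = 6.245 × 2.496 = 15.59 V
R_b sees V_p directly, so P = V_p² / R_b.
P_R_b = (15.59)² / 2.70 = 89.98 W

90.0 W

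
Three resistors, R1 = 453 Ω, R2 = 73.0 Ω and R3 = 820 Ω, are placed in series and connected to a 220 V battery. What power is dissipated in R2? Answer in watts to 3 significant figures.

The current is common to all series resistors; compute it, then apply P = I²R for the target.
R_total = 453 + 73.0 + 820 = 1346 Ω
I = V / R_total = 220 / 1346 = 0.1634 A
P_R2 = I² × R2 = (0.1634)² × 73.0 = 1.950 W

1.95 W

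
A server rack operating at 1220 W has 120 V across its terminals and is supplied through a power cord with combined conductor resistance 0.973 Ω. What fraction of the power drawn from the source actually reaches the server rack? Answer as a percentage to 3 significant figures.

I = P / V = 1220 / 120 = 10.17 A through the power cord.
P_line = I² R_line = (10.17)² × 0.973 = 100.6 W
P_source = P_load + P_line = 1220 + 100.6 = 1321 W
η = P_load / P_source = 1220 / 1321 = 0.9238

92.4 %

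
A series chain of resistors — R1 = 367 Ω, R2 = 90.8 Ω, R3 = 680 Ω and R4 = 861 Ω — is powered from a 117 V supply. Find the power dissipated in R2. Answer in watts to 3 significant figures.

Series elements share the same current, so find I first, then use P = I²R.
R_total = 367 + 90.8 + 680 + 861 = 1999 Ω
I = V / R_total = 117 / 1999 = 0.05854 A
P_R2 = I² × R2 = (0.05854)² × 90.8 = 0.3111 W

0.311 W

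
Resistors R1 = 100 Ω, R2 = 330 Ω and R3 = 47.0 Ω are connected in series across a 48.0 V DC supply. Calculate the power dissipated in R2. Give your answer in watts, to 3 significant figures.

Since the resistors are in series they all carry the loop current I = V/R_total; the power in any one is I²R.
R_total = 100 + 330 + 47.0 = 477.0 Ω
I = V / R_total = 48.0 / 477.0 = 0.1006 A
P_R2 = I² × R2 = (0.1006)² × 330 = 3.342 W

3.34 W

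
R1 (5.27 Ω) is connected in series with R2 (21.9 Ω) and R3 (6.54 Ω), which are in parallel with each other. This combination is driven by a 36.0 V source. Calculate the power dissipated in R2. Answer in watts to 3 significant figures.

14.1 W

Replace R2 and R3 with their parallel equivalent so the circuit becomes R1 in series with R_p.
R_p = (21.9×6.54)/(21.9+6.54) = 5.036 Ω
R_total = 5.27 + 5.036 = 10.31 Ω
I = V / R_total = 36.0 / 10.31 = 3.493 A
Voltage across the parallel pair: V_p = I × R_p = 3.493 × 5.036 = 17.59 V
R2 is across V_p, so use P = V²/R for that branch.
P_R2 = (17.59)² / 21.9 = 14.13 W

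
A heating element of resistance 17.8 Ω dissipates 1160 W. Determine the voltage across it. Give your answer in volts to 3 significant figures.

From P = V I = I²R = V²/R, with the two given quantities we get V = √(P R).
V = √(1160 × 17.8) = 143.7 V

144 V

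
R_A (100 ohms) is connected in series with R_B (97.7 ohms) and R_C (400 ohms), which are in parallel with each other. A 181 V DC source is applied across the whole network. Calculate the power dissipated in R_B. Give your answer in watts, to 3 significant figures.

Reduce the parallel pair to R_p first; the network is then a simple series string.
R_p = (97.7×400)/(97.7+400) = 78.52 Ω
R_total = 100 + 78.52 = 178.5 Ω
I = V / R_total = 181 / 178.5 = 1.014 A
Voltage across the parallel pair: V_p = I × R_p = 1.014 × 78.52 = 79.61 V
With V_p across R_B, its power is V_p²/R_B.
P_R_B = (79.61)² / 97.7 = 64.87 W

64.9 W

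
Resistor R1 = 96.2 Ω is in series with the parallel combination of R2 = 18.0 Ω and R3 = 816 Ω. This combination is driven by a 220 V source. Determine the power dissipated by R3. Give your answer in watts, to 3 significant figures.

1.42 W

Collapse R2‖R3 to a single equivalent, reducing the network to two series elements.
R_p = (18.0×816)/(18.0+816) = 17.61 Ω
R_total = 96.2 + 17.61 = 113.8 Ω
I = V / R_total = 220 / 113.8 = 1.933 A
Voltage across the parallel pair: V_p = I × R_p = 1.933 × 17.61 = 34.04 V
R3 sees V_p directly, so P = V_p² / R3.
P_R3 = (34.04)² / 816 = 1.420 W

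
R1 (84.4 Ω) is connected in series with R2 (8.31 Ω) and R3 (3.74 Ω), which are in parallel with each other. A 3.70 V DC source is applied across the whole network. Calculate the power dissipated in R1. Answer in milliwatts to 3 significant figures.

First combine the parallel branches into one equivalent R_p, then R1 + R_p is a series pair.
R_p = (8.31×3.74)/(8.31+3.74) = 2.579 Ω
R_total = 84.4 + 2.579 = 86.98 Ω
I = V / R_total = 3.70 / 86.98 = 0.04254 A
R1 is in the main series path, so its power is I²R1.
P_R1 = (0.04254)² × 84.4 = 0.1527 W

153 mW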